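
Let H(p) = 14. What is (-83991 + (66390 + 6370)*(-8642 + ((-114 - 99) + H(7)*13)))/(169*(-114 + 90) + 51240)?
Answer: -210377157/15728 ≈ -13376.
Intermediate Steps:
(-83991 + (66390 + 6370)*(-8642 + ((-114 - 99) + H(7)*13)))/(169*(-114 + 90) + 51240) = (-83991 + (66390 + 6370)*(-8642 + ((-114 - 99) + 14*13)))/(169*(-114 + 90) + 51240) = (-83991 + 72760*(-8642 + (-213 + 182)))/(169*(-24) + 51240) = (-83991 + 72760*(-8642 - 31))/(-4056 + 51240) = (-83991 + 72760*(-8673))/47184 = (-83991 - 631047480)*(1/47184) = -631131471*1/47184 = -210377157/15728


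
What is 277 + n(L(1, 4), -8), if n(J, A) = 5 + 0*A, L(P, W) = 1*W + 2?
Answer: 282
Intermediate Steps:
L(P, W) = 2 + W (L(P, W) = W + 2 = 2 + W)
n(J, A) = 5 (n(J, A) = 5 + 0 = 5)
277 + n(L(1, 4), -8) = 277 + 5 = 282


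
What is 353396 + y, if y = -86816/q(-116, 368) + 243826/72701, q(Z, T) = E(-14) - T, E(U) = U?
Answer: 4910420711610/13885891 ≈ 3.5363e+5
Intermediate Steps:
q(Z, T) = -14 - T
y = 3202375774/13885891 (y = -86816/(-14 - 1*368) + 243826/72701 = -86816/(-14 - 368) + 243826*(1/72701) = -86816/(-382) + 243826/72701 = -86816*(-1/382) + 243826/72701 = 43408/191 + 243826/72701 = 3202375774/13885891 ≈ 230.62)
353396 + y = 353396 + 3202375774/13885891 = 4910420711610/13885891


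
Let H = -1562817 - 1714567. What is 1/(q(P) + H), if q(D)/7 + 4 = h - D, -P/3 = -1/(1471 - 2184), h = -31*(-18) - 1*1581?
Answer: -713/2341900528 ≈ -3.0445e-7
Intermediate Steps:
H = -3277384
h = -1023 (h = 558 - 1581 = -1023)
P = -3/713 (P = -(-3)/(1471 - 2184) = -(-3)/(-713) = -(-3)*(-1)/713 = -3*1/713 = -3/713 ≈ -0.0042076)
q(D) = -7189 - 7*D (q(D) = -28 + 7*(-1023 - D) = -28 + (-7161 - 7*D) = -7189 - 7*D)
1/(q(P) + H) = 1/((-7189 - 7*(-3/713)) - 3277384) = 1/((-7189 + 21/713) - 3277384) = 1/(-5125736/713 - 3277384) = 1/(-2341900528/713) = -713/2341900528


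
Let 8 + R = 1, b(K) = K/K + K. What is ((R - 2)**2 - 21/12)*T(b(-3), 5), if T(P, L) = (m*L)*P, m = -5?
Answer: 7925/2 ≈ 3962.5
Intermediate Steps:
b(K) = 1 + K
R = -7 (R = -8 + 1 = -7)
T(P, L) = -5*L*P (T(P, L) = (-5*L)*P = -5*L*P)
((R - 2)**2 - 21/12)*T(b(-3), 5) = ((-7 - 2)**2 - 21/12)*(-5*5*(1 - 3)) = ((-9)**2 - 21*1/12)*(-5*5*(-2)) = (81 - 7/4)*50 = (317/4)*50 = 7925/2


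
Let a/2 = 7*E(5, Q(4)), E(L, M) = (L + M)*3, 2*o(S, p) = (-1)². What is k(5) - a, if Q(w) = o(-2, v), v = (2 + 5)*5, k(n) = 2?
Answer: -229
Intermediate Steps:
v = 35 (v = 7*5 = 35)
o(S, p) = ½ (o(S, p) = (½)*(-1)² = (½)*1 = ½)
Q(w) = ½
E(L, M) = 3*L + 3*M
a = 231 (a = 2*(7*(3*5 + 3*(½))) = 2*(7*(15 + 3/2)) = 2*(7*(33/2)) = 2*(231/2) = 231)
k(5) - a = 2 - 1*231 = 2 - 231 = -229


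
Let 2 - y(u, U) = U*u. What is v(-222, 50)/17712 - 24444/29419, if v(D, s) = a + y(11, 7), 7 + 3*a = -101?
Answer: -145405879/173689776 ≈ -0.83716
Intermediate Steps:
a = -36 (a = -7/3 + (⅓)*(-101) = -7/3 - 101/3 = -36)
y(u, U) = 2 - U*u
v(D, s) = -111 (v(D, s) = -36 + (2 - 1*7*11) = -36 + (2 - 77) = -36 - 75 = -111)
v(-222, 50)/17712 - 24444/29419 = -111/17712 - 24444/29419 = -111*1/17712 - 24444*1/29419 = -37/5904 - 24444/29419 = -145405879/173689776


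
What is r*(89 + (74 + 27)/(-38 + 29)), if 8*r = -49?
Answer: -8575/18 ≈ -476.39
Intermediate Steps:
r = -49/8 (r = (⅛)*(-49) = -49/8 ≈ -6.1250)
r*(89 + (74 + 27)/(-38 + 29)) = -49*(89 + (74 + 27)/(-38 + 29))/8 = -49*(89 + 101/(-9))/8 = -49*(89 + 101*(-⅑))/8 = -49*(89 - 101/9)/8 = -49/8*700/9 = -8575/18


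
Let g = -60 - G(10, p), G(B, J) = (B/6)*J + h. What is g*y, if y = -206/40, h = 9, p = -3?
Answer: 1648/5 ≈ 329.60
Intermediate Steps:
G(B, J) = 9 + B*J/6 (G(B, J) = (B/6)*J + 9 = B*J/6 + 9 = 9 + B*J/6)
y = -103/20 (y = -206*1/40 = -103/20 ≈ -5.1500)
g = -64 (g = -60 - (9 + (⅙)*10*(-3)) = -60 - (9 - 5) = -60 - 1*4 = -60 - 4 = -64)
g*y = -64*(-103/20) = 1648/5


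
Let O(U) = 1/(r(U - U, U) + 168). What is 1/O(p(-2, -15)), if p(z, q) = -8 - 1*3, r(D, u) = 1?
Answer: 169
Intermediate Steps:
p(z, q) = -11 (p(z, q) = -8 - 3 = -11)
O(U) = 1/169 (O(U) = 1/(1 + 168) = 1/169)
1/O(p(-2, -15)) = 1/(1/169) = 169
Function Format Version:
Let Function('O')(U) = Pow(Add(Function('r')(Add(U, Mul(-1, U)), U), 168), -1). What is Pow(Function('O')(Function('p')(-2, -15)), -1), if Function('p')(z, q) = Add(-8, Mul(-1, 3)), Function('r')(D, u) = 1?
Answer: 169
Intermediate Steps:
Function('p')(z, q) = -11 (Function('p')(z, q) = Add(-8, -3) = -11)
Function('O')(U) = Rational(1, 169) (Function('O')(U) = Pow(Add(1, 168), -1) = Pow(169, -1) = Rational(1, 169))
Pow(Function('O')(Function('p')(-2, -15)), -1) = Pow(Rational(1, 169), -1) = 169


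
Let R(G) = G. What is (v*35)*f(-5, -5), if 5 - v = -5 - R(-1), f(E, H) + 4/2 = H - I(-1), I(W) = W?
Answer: -1890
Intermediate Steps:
f(E, H) = -1 + H (f(E, H) = -2 + (H - 1*(-1)) = -2 + (H + 1) = -2 + (1 + H) = -1 + H)
v = 9 (v = 5 - (-5 - 1*(-1)) = 5 - (-5 + 1) = 5 - 1*(-4) = 5 + 4 = 9)
(v*35)*f(-5, -5) = (9*35)*(-1 - 5) = 315*(-6) = -1890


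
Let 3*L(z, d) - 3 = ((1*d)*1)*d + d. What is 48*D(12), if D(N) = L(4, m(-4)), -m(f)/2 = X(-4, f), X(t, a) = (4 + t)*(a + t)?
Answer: 48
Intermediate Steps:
m(f) = 0 (m(f) = -2*((-4)² + 4*f + 4*(-4) + f*(-4)) = -2*(16 + 4*f - 16 - 4*f) = -2*0 = 0)
L(z, d) = 1 + d/3 + d²/3 (L(z, d) = 1 + (((1*d)*1)*d + d)/3 = 1 + ((d*1)*d + d)/3 = 1 + (d*d + d)/3 = 1 + (d² + d)/3 = 1 + (d + d²)/3 = 1 + (d/3 + d²/3) = 1 + d/3 + d²/3)
D(N) = 1 (D(N) = 1 + (⅓)*0 + (⅓)*0² = 1 + 0 + (⅓)*0 = 1 + 0 + 0 = 1)
48*D(12) = 48*1 = 48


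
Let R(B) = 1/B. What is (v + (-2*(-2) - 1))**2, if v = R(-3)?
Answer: 64/9 ≈ 7.1111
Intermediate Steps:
v = -1/3 (v = 1/(-3) = -1/3 ≈ -0.33333)
(v + (-2*(-2) - 1))**2 = (-1/3 + (-2*(-2) - 1))**2 = (-1/3 + (4 - 1))**2 = (-1/3 + 3)**2 = (8/3)**2 = 64/9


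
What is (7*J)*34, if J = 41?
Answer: 9758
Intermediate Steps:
(7*J)*34 = (7*41)*34 = 287*34 = 9758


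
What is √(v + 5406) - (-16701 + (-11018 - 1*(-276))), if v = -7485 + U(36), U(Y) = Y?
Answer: 27443 + 3*I*√227 ≈ 27443.0 + 45.2*I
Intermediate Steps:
v = -7449 (v = -7485 + 36 = -7449)
√(v + 5406) - (-16701 + (-11018 - 1*(-276))) = √(-7449 + 5406) - (-16701 + (-11018 - 1*(-276))) = √(-2043) - (-16701 + (-11018 + 276)) = 3*I*√227 - (-16701 - 10742) = 3*I*√227 - 1*(-27443) = 3*I*√227 + 27443 = 27443 + 3*I*√227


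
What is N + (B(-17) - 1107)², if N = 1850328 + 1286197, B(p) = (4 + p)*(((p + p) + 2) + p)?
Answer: 3357425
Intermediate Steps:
B(p) = (2 + 3*p)*(4 + p) (B(p) = (4 + p)*((2*p + 2) + p) = (4 + p)*((2 + 2*p) + p) = (4 + p)*(2 + 3*p) = (2 + 3*p)*(4 + p))
N = 3136525
N + (B(-17) - 1107)² = 3136525 + ((8 + 3*(-17)² + 14*(-17)) - 1107)² = 3136525 + ((8 + 3*289 - 238) - 1107)² = 3136525 + ((8 + 867 - 238) - 1107)² = 3136525 + (637 - 1107)² = 3136525 + (-470)² = 3136525 + 220900 = 3357425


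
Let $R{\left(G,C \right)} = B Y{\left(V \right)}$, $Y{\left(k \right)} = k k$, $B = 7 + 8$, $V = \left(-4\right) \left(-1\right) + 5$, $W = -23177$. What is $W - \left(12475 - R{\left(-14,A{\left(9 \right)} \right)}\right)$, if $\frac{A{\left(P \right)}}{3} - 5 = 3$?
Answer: $-34437$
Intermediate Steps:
$A{\left(P \right)} = 24$ ($A{\left(P \right)} = 15 + 3 \cdot 3 = 15 + 9 = 24$)
$V = 9$ ($V = 4 + 5 = 9$)
$B = 15$
$Y{\left(k \right)} = k^{2}$
$R{\left(G,C \right)} = 1215$ ($R{\left(G,C \right)} = 15 \cdot 9^{2} = 15 \cdot 81 = 1215$)
$W - \left(12475 - R{\left(-14,A{\left(9 \right)} \right)}\right) = -23177 - \left(12475 - 1215\right) = -23177 - 11260 = -34437$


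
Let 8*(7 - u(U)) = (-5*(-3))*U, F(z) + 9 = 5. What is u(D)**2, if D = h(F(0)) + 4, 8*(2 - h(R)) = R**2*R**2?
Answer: 49729/16 ≈ 3108.1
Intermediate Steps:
F(z) = -4 (F(z) = -9 + 5 = -4)
h(R) = 2 - R**4/8 (h(R) = 2 - R**2*R**2/8 = 2 - R**4/8)
D = -26 (D = (2 - 1/8*(-4)**4) + 4 = (2 - 1/8*256) + 4 = (2 - 32) + 4 = -30 + 4 = -26)
u(U) = 7 - 15*U/8 (u(U) = 7 - (-5*(-3))*U/8 = 7 - 15*U/8)
u(D)**2 = (7 - 15/8*(-26))**2 = (7 + 195/4)**2 = (223/4)**2 = 49729/16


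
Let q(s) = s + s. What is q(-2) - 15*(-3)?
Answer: 41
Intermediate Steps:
q(s) = 2*s
q(-2) - 15*(-3) = 2*(-2) - 15*(-3) = -4 + 45 = 41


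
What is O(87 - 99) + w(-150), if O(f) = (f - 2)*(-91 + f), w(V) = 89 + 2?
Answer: 1533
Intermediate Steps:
w(V) = 91
O(f) = (-91 + f)*(-2 + f) (O(f) = (-2 + f)*(-91 + f) = (-91 + f)*(-2 + f))
O(87 - 99) + w(-150) = (182 + (87 - 99)**2 - 93*(87 - 99)) + 91 = (182 + (-12)**2 - 93*(-12)) + 91 = (182 + 144 + 1116) + 91 = 1442 + 91 = 1533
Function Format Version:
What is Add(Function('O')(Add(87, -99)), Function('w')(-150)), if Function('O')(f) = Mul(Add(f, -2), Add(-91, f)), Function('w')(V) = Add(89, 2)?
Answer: 1533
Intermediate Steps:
Function('w')(V) = 91
Function('O')(f) = Mul(Add(-91, f), Add(-2, f)) (Function('O')(f) = Mul(Add(-2, f), Add(-91, f)) = Mul(Add(-91, f), Add(-2, f)))
Add(Function('O')(Add(87, -99)), Function('w')(-150)) = Add(Add(182, Pow(Add(87, -99), 2), Mul(-93, Add(87, -99))), 91) = Add(Add(182, Pow(-12, 2), Mul(-93, -12)), 91) = Add(Add(182, 144, 1116), 91) = Add(1442, 91) = 1533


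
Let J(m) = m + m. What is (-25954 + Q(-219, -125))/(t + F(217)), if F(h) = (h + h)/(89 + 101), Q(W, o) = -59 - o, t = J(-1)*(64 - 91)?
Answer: -2459360/5347 ≈ -459.95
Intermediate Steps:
J(m) = 2*m
t = 54 (t = (2*(-1))*(64 - 91) = -2*(-27) = 54)
F(h) = h/95 (F(h) = (2*h)/190 = (2*h)*(1/190) = h/95)
(-25954 + Q(-219, -125))/(t + F(217)) = (-25954 + (-59 - 1*(-125)))/(54 + (1/95)*217) = (-25954 + (-59 + 125))/(54 + 217/95) = (-25954 + 66)/(5347/95) = -25888*95/5347 = -2459360/5347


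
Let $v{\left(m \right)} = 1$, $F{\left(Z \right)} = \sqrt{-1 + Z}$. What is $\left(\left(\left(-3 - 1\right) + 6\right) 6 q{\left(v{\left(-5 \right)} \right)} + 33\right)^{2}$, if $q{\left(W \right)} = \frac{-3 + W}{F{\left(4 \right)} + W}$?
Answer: $2457 - 1080 \sqrt{3} \approx 586.38$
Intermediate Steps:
$q{\left(W \right)} = \frac{-3 + W}{W + \sqrt{3}}$ ($q{\left(W \right)} = \frac{-3 + W}{\sqrt{-1 + 4} + W} = \frac{-3 + W}{\sqrt{3} + W} = \frac{-3 + W}{W + \sqrt{3}}$)
$\left(\left(\left(-3 - 1\right) + 6\right) 6 q{\left(v{\left(-5 \right)} \right)} + 33\right)^{2} = \left(\left(\left(-3 - 1\right) + 6\right) 6 \frac{-3 + 1}{1 + \sqrt{3}} + 33\right)^{2} = \left(\left(-4 + 6\right) 6 \frac{1}{1 + \sqrt{3}} \left(-2\right) + 33\right)^{2} = \left(2 \cdot 6 \left(- \frac{2}{1 + \sqrt{3}}\right) + 33\right)^{2} = \left(12 \left(- \frac{2}{1 + \sqrt{3}}\right) + 33\right)^{2} = \left(- \frac{24}{1 + \sqrt{3}} + 33\right)^{2} = \left(33 - \frac{24}{1 + \sqrt{3}}\right)^{2}$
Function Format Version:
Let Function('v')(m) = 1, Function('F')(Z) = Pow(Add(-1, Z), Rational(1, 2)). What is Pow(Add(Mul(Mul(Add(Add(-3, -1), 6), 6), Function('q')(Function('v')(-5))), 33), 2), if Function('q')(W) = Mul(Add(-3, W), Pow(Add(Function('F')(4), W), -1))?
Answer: Add(2457, Mul(-1080, Pow(3, Rational(1, 2)))) ≈ 586.38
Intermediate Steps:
Function('q')(W) = Mul(Pow(Add(W, Pow(3, Rational(1, 2))), -1), Add(-3, W)) (Function('q')(W) = Mul(Add(-3, W), Pow(Add(Pow(Add(-1, 4), Rational(1, 2)), W), -1)) = Mul(Add(-3, W), Pow(Add(Pow(3, Rational(1, 2)), W), -1)) = Mul(Add(-3, W), Pow(Add(W, Pow(3, Rational(1, 2))), -1)) = Mul(Pow(Add(W, Pow(3, Rational(1, 2))), -1), Add(-3, W)))
Pow(Add(Mul(Mul(Add(Add(-3, -1), 6), 6), Function('q')(Function('v')(-5))), 33), 2) = Pow(Add(Mul(Mul(Add(Add(-3, -1), 6), 6), Mul(Pow(Add(1, Pow(3, Rational(1, 2))), -1), Add(-3, 1))), 33), 2) = Pow(Add(Mul(Mul(Add(-4, 6), 6), Mul(Pow(Add(1, Pow(3, Rational(1, 2))), -1), -2)), 33), 2) = Pow(Add(Mul(Mul(2, 6), Mul(-2, Pow(Add(1, Pow(3, Rational(1, 2))), -1))), 33), 2) = Pow(Add(Mul(12, Mul(-2, Pow(Add(1, Pow(3, Rational(1, 2))), -1))), 33), 2) = Pow(Add(Mul(-24, Pow(Add(1, Pow(3, Rational(1, 2))), -1)), 33), 2) = Pow(Add(33, Mul(-24, Pow(Add(1, Pow(3, Rational(1, 2))), -1))), 2)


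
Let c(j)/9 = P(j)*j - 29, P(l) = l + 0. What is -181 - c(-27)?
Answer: -6481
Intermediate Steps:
P(l) = l
c(j) = -261 + 9*j² (c(j) = 9*(j*j - 29) = 9*(j² - 29) = 9*(-29 + j²) = -261 + 9*j²)
-181 - c(-27) = -181 - (-261 + 9*(-27)²) = -181 - (-261 + 9*729) = -181 - (-261 + 6561) = -181 - 1*6300 = -181 - 6300 = -6481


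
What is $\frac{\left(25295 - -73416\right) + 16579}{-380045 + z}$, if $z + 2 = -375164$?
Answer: $- \frac{38430}{251737} \approx -0.15266$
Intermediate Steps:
$z = -375166$ ($z = -2 - 375164 = -375166$)
$\frac{\left(25295 - -73416\right) + 16579}{-380045 + z} = \frac{\left(25295 - -73416\right) + 16579}{-380045 - 375166} = \frac{\left(25295 + 73416\right) + 16579}{-755211} = \left(98711 + 16579\right) \left(- \frac{1}{755211}\right) = 115290 \left(- \frac{1}{755211}\right) = - \frac{38430}{251737}$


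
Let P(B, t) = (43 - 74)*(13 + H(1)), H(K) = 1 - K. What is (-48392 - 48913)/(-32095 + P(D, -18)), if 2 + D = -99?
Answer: 97305/32498 ≈ 2.9942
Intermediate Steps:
D = -101 (D = -2 - 99 = -101)
P(B, t) = -403 (P(B, t) = (43 - 74)*(13 + (1 - 1*1)) = -31*(13 + (1 - 1)) = -31*(13 + 0) = -31*13 = -403)
(-48392 - 48913)/(-32095 + P(D, -18)) = (-48392 - 48913)/(-32095 - 403) = -97305/(-32498) = -97305*(-1/32498) = 97305/32498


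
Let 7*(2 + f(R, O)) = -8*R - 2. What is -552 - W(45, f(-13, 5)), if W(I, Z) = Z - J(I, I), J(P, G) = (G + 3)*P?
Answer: 11168/7 ≈ 1595.4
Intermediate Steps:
J(P, G) = P*(3 + G) (J(P, G) = (3 + G)*P = P*(3 + G))
f(R, O) = -16/7 - 8*R/7 (f(R, O) = -2 + (-8*R - 2)/7 = -2 + (-2 - 8*R)/7 = -2 + (-2/7 - 8*R/7) = -16/7 - 8*R/7)
W(I, Z) = Z - I*(3 + I)
-552 - W(45, f(-13, 5)) = -552 - ((-16/7 - 8/7*(-13)) - 1*45*(3 + 45)) = -552 - ((-16/7 + 104/7) - 1*45*48) = -552 - (88/7 - 2160) = -552 - 1*(-15032/7) = -552 + 15032/7 = 11168/7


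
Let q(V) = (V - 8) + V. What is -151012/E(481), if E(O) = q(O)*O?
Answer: -75506/229437 ≈ -0.32909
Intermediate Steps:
q(V) = -8 + 2*V (q(V) = (-8 + V) + V = -8 + 2*V)
E(O) = O*(-8 + 2*O) (E(O) = (-8 + 2*O)*O = O*(-8 + 2*O))
-151012/E(481) = -151012*1/(962*(-4 + 481)) = -151012/(2*481*477) = -151012/458874 = -151012*1/458874 = -75506/229437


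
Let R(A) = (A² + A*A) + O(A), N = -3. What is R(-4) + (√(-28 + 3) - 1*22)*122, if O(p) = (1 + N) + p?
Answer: -2658 + 610*I ≈ -2658.0 + 610.0*I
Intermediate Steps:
O(p) = -2 + p (O(p) = (1 - 3) + p = -2 + p)
R(A) = -2 + A + 2*A² (R(A) = (A² + A*A) + (-2 + A) = (A² + A²) + (-2 + A) = 2*A² + (-2 + A) = -2 + A + 2*A²)
R(-4) + (√(-28 + 3) - 1*22)*122 = (-2 - 4 + 2*(-4)²) + (√(-28 + 3) - 1*22)*122 = (-2 - 4 + 2*16) + (√(-25) - 22)*122 = (-2 - 4 + 32) + (5*I - 22)*122 = 26 + (-22 + 5*I)*122 = 26 + (-2684 + 610*I) = -2658 + 610*I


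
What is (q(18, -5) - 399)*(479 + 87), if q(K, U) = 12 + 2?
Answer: -217910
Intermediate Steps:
q(K, U) = 14
(q(18, -5) - 399)*(479 + 87) = (14 - 399)*(479 + 87) = -385*566 = -217910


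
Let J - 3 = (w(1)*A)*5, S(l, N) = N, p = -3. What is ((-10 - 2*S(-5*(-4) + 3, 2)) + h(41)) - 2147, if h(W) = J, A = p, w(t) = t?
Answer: -2173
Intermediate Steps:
A = -3
J = -12 (J = 3 + (1*(-3))*5 = 3 - 3*5 = 3 - 15 = -12)
h(W) = -12
((-10 - 2*S(-5*(-4) + 3, 2)) + h(41)) - 2147 = ((-10 - 2*2) - 12) - 2147 = ((-10 - 4) - 12) - 2147 = (-14 - 12) - 2147 = -26 - 2147 = -2173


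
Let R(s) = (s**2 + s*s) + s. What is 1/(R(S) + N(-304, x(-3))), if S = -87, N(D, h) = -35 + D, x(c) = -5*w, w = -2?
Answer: 1/14712 ≈ 6.7972e-5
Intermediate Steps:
x(c) = 10 (x(c) = -5*(-2) = 10)
R(s) = s + 2*s**2 (R(s) = (s**2 + s**2) + s = 2*s**2 + s = s + 2*s**2)
1/(R(S) + N(-304, x(-3))) = 1/(-87*(1 + 2*(-87)) + (-35 - 304)) = 1/(-87*(1 - 174) - 339) = 1/(-87*(-173) - 339) = 1/(15051 - 339) = 1/14712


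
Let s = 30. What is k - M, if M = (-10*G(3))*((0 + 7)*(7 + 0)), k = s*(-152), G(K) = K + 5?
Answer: -640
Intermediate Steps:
G(K) = 5 + K
k = -4560 (k = 30*(-152) = -4560)
M = -3920 (M = (-10*(5 + 3))*((0 + 7)*(7 + 0)) = (-10*8)*(7*7) = -80*49 = -3920)
k - M = -4560 - 1*(-3920) = -4560 + 3920 = -640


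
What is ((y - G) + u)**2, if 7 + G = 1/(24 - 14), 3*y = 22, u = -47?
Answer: 966289/900 ≈ 1073.7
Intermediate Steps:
y = 22/3 (y = (1/3)*22 = 22/3 ≈ 7.3333)
G = -69/10 (G = -7 + 1/(24 - 14) = -7 + 1/10 = -69/10 ≈ -6.9000)
((y - G) + u)**2 = ((22/3 - 1*(-69/10)) - 47)**2 = ((22/3 + 69/10) - 47)**2 = (427/30 - 47)**2 = (-983/30)**2 = 966289/900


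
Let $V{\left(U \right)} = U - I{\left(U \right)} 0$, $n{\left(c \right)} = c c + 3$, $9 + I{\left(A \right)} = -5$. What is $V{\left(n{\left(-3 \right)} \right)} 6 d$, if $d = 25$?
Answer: $1800$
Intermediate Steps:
$I{\left(A \right)} = -14$ ($I{\left(A \right)} = -9 - 5 = -14$)
$n{\left(c \right)} = 3 + c^{2}$ ($n{\left(c \right)} = c^{2} + 3 = 3 + c^{2}$)
$V{\left(U \right)} = U$ ($V{\left(U \right)} = U - \left(-14\right) 0 = U - 0 = U + 0 = U$)
$V{\left(n{\left(-3 \right)} \right)} 6 d = \left(3 + \left(-3\right)^{2}\right) 6 \cdot 25 = \left(3 + 9\right) 150 = 12 \cdot 150 = 1800$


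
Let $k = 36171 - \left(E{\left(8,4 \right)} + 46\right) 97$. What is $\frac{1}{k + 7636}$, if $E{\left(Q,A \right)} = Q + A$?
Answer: $\frac{1}{38181} \approx 2.6191 \cdot 10^{-5}$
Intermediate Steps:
$E{\left(Q,A \right)} = A + Q$
$k = 30545$ ($k = 36171 - \left(\left(4 + 8\right) + 46\right) 97 = 36171 - \left(12 + 46\right) 97 = 36171 - 58 \cdot 97 = 36171 - 5626 = 30545$)
$\frac{1}{k + 7636} = \frac{1}{30545 + 7636} = \frac{1}{38181}$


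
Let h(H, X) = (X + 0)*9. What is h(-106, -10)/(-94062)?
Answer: 15/15677 ≈ 0.00095682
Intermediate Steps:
h(H, X) = 9*X (h(H, X) = X*9 = 9*X)
h(-106, -10)/(-94062) = (9*(-10))/(-94062) = -90*(-1/94062) = 15/15677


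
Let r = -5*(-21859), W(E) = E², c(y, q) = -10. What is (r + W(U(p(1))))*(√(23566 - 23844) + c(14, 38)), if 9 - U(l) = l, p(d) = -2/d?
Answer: -1094160 + 109416*I*√278 ≈ -1.0942e+6 + 1.8243e+6*I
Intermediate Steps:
U(l) = 9 - l
r = 109295
(r + W(U(p(1))))*(√(23566 - 23844) + c(14, 38)) = (109295 + (9 - (-2)/1)²)*(√(23566 - 23844) - 10) = (109295 + (9 - (-2))²)*(√(-278) - 10) = (109295 + (9 - 1*(-2))²)*(I*√278 - 10) = (109295 + (9 + 2)²)*(-10 + I*√278) = (109295 + 11²)*(-10 + I*√278) = (109295 + 121)*(-10 + I*√278) = 109416*(-10 + I*√278) = -1094160 + 109416*I*√278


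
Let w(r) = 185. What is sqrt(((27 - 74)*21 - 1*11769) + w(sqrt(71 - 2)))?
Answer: I*sqrt(12571) ≈ 112.12*I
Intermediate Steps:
sqrt(((27 - 74)*21 - 1*11769) + w(sqrt(71 - 2))) = sqrt(((27 - 74)*21 - 1*11769) + 185) = sqrt((-47*21 - 11769) + 185) = sqrt((-987 - 11769) + 185) = sqrt(-12756 + 185) = sqrt(-12571) = I*sqrt(12571)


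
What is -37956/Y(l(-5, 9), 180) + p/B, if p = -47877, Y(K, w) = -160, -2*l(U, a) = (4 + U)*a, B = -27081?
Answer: 86295563/361080 ≈ 238.99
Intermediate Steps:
l(U, a) = -a*(4 + U)/2 (l(U, a) = -(4 + U)*a/2 = -a*(4 + U)/2)
-37956/Y(l(-5, 9), 180) + p/B = -37956/(-160) - 47877/(-27081) = -37956*(-1/160) - 47877*(-1/27081) = 9489/40 + 15959/9027 = 86295563/361080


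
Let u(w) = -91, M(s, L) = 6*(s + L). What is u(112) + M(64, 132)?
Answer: 1085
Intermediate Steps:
M(s, L) = 6*L + 6*s (M(s, L) = 6*(L + s) = 6*L + 6*s)
u(112) + M(64, 132) = -91 + (6*132 + 6*64) = -91 + (792 + 384) = -91 + 1176 = 1085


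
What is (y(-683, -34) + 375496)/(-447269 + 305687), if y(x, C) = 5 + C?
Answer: -375467/141582 ≈ -2.6519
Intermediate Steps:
(y(-683, -34) + 375496)/(-447269 + 305687) = ((5 - 34) + 375496)/(-447269 + 305687) = (-29 + 375496)/(-141582) = 375467*(-1/141582) = -375467/141582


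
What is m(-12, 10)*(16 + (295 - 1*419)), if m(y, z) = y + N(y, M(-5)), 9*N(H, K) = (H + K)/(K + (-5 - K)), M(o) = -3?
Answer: 1260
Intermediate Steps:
N(H, K) = -H/45 - K/45 (N(H, K) = ((H + K)/(K + (-5 - K)))/9 = ((H + K)/(-5))/9 = ((H + K)*(-1/5))/9 = (-H/5 - K/5)/9 = -H/45 - K/45)
m(y, z) = 1/15 + 44*y/45 (m(y, z) = y + (-y/45 - 1/45*(-3)) = y + (-y/45 + 1/15) = y + (1/15 - y/45) = 1/15 + 44*y/45)
m(-12, 10)*(16 + (295 - 1*419)) = (1/15 + (44/45)*(-12))*(16 + (295 - 1*419)) = (1/15 - 176/15)*(16 + (295 - 419)) = -35*(16 - 124)/3 = -35/3*(-108) = 1260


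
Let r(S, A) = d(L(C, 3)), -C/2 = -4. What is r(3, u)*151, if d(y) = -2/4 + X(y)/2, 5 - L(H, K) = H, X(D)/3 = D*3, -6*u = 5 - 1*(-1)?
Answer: -2114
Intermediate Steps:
u = -1 (u = -(5 - 1*(-1))/6 = -(5 + 1)/6 = -⅙*6 = -1)
X(D) = 9*D (X(D) = 3*(D*3) = 3*(3*D) = 9*D)
C = 8 (C = -2*(-4) = 8)
L(H, K) = 5 - H
d(y) = -½ + 9*y/2 (d(y) = -2/4 + (9*y)/2 = -2*¼ + (9*y)*(½) = -½ + 9*y/2)
r(S, A) = -14 (r(S, A) = -½ + 9*(5 - 1*8)/2 = -½ + 9*(5 - 8)/2 = -½ + (9/2)*(-3) = -½ - 27/2 = -14)
r(3, u)*151 = -14*151 = -2114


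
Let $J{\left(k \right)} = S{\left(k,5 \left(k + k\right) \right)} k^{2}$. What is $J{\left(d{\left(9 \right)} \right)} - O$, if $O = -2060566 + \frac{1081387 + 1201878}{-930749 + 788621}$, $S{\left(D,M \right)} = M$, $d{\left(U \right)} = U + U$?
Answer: $\frac{301155312673}{142128} \approx 2.1189 \cdot 10^{6}$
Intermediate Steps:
$d{\left(U \right)} = 2 U$
$O = - \frac{292866407713}{142128}$ ($O = -2060566 + \frac{2283265}{-142128} = -2060566 + 2283265 \left(- \frac{1}{142128}\right) = -2060566 - \frac{2283265}{142128} = - \frac{292866407713}{142128} \approx -2.0606 \cdot 10^{6}$)
$J{\left(k \right)} = 10 k^{3}$ ($J{\left(k \right)} = 5 \left(k + k\right) k^{2} = 5 \cdot 2 k k^{2} = 10 k k^{2} = 10 k^{3}$)
$J{\left(d{\left(9 \right)} \right)} - O = 10 \left(2 \cdot 9\right)^{3} - - \frac{292866407713}{142128} = 10 \cdot 18^{3} + \frac{292866407713}{142128} = 10 \cdot 5832 + \frac{292866407713}{142128} = 58320 + \frac{292866407713}{142128} = \frac{301155312673}{142128}$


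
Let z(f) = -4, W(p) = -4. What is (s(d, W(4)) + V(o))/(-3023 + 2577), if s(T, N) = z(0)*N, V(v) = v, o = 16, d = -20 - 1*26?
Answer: -16/223 ≈ -0.071749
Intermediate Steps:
d = -46 (d = -20 - 26 = -46)
s(T, N) = -4*N
(s(d, W(4)) + V(o))/(-3023 + 2577) = (-4*(-4) + 16)/(-3023 + 2577) = (16 + 16)/(-446) = 32*(-1/446) = -16/223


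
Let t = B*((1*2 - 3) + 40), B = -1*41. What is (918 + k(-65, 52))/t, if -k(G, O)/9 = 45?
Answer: -171/533 ≈ -0.32083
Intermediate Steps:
B = -41
k(G, O) = -405 (k(G, O) = -9*45 = -405)
t = -1599 (t = -41*((1*2 - 3) + 40) = -41*((2 - 3) + 40) = -41*(-1 + 40) = -41*39 = -1599)
(918 + k(-65, 52))/t = (918 - 405)/(-1599) = 513*(-1/1599) = -171/533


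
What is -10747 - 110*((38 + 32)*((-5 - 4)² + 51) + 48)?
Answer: -1032427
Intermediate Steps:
-10747 - 110*((38 + 32)*((-5 - 4)² + 51) + 48) = -10747 - 110*(70*((-9)² + 51) + 48) = -10747 - 110*(70*(81 + 51) + 48) = -10747 - 110*(70*132 + 48) = -10747 - 110*(9240 + 48) = -10747 - 110*9288 = -10747 - 1021680 = -1032427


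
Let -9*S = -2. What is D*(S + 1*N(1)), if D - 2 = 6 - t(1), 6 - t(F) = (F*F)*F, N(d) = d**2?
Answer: 11/3 ≈ 3.6667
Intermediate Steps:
S = 2/9 (S = -1/9*(-2) = 2/9 ≈ 0.22222)
t(F) = 6 - F**3 (t(F) = 6 - F*F*F = 6 - F**2*F = 6 - F**3)
D = 3 (D = 2 + (6 - (6 - 1*1**3)) = 2 + (6 - (6 - 1*1)) = 2 + (6 - (6 - 1)) = 2 + (6 - 1*5) = 2 + (6 - 5) = 2 + 1 = 3)
D*(S + 1*N(1)) = 3*(2/9 + 1*1**2) = 3*(2/9 + 1*1) = 3*(2/9 + 1) = 3*(11/9) = 11/3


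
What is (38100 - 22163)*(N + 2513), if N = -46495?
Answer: -700941134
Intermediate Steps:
(38100 - 22163)*(N + 2513) = (38100 - 22163)*(-46495 + 2513) = 15937*(-43982) = -700941134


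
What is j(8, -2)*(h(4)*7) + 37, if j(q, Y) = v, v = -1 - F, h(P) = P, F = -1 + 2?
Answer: -19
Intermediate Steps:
F = 1
v = -2 (v = -1 - 1*1 = -1 - 1 = -2)
j(q, Y) = -2
j(8, -2)*(h(4)*7) + 37 = -8*7 + 37 = -2*28 + 37 = -56 + 37 = -19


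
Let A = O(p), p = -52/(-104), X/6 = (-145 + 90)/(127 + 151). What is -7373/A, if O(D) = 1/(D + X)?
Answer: 1408243/278 ≈ 5065.6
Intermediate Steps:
X = -165/139 (X = 6*((-145 + 90)/(127 + 151)) = 6*(-55/278) = -165/139 ≈ -1.1870)
p = ½ (p = -52*(-1/104) = ½ ≈ 0.50000)
O(D) = 1/(-165/139 + D) (O(D) = 1/(D - 165/139) = 1/(-165/139 + D))
A = -278/191 (A = 139/(-165 + 139*(½)) = 139/(-165 + 139/2) = 139/(-191/2) = 139*(-2/191) = -278/191 ≈ -1.4555)
-7373/A = -7373/(-278/191) = -7373*(-191/278) = 1408243/278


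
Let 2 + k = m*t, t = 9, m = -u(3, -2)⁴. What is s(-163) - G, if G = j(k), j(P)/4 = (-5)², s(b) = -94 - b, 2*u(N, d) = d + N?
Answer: -31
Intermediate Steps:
u(N, d) = N/2 + d/2 (u(N, d) = (d + N)/2 = (N + d)/2 = N/2 + d/2)
m = -1/16 (m = -((½)*3 + (½)*(-2))⁴ = -(3/2 - 1)⁴ = -(½)⁴ = -1*1/16 = -1/16 ≈ -0.062500)
k = -41/16 (k = -2 - 1/16*9 = -2 - 9/16 = -41/16 ≈ -2.5625)
j(P) = 100 (j(P) = 4*(-5)² = 4*25 = 100)
G = 100
s(-163) - G = (-94 - 1*(-163)) - 1*100 = (-94 + 163) - 100 = 69 - 100 = -31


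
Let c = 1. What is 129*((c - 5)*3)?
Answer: -1548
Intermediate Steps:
129*((c - 5)*3) = 129*((1 - 5)*3) = 129*(-4*3) = 129*(-12) = -1548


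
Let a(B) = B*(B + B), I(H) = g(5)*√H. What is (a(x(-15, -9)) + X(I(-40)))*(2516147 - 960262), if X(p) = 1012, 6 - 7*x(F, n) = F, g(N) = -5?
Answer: 1602561550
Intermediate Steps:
x(F, n) = 6/7 - F/7
I(H) = -5*√H
a(B) = 2*B² (a(B) = B*(2*B) = 2*B²)
(a(x(-15, -9)) + X(I(-40)))*(2516147 - 960262) = (2*(6/7 - ⅐*(-15))² + 1012)*(2516147 - 960262) = (2*(6/7 + 15/7)² + 1012)*1555885 = (2*3² + 1012)*1555885 = (2*9 + 1012)*1555885 = (18 + 1012)*1555885 = 1030*1555885 = 1602561550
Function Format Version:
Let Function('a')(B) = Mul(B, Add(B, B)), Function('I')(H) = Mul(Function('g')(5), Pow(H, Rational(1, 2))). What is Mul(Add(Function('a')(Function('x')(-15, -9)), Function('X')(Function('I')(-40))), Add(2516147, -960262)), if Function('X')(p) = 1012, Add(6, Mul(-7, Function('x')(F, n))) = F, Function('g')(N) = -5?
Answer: 1602561550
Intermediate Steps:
Function('x')(F, n) = Add(Rational(6, 7), Mul(Rational(-1, 7), F))
Function('I')(H) = Mul(-5, Pow(H, Rational(1, 2)))
Function('a')(B) = Mul(2, Pow(B, 2)) (Function('a')(B) = Mul(B, Mul(2, B)) = Mul(2, Pow(B, 2)))
Mul(Add(Function('a')(Function('x')(-15, -9)), Function('X')(Function('I')(-40))), Add(2516147, -960262)) = Mul(Add(Mul(2, Pow(Add(Rational(6, 7), Mul(Rational(-1, 7), -15)), 2)), 1012), Add(2516147, -960262)) = Mul(Add(Mul(2, Pow(Add(Rational(6, 7), Rational(15, 7)), 2)), 1012), 1555885) = Mul(Add(Mul(2, Pow(3, 2)), 1012), 1555885) = Mul(Add(Mul(2, 9), 1012), 1555885) = Mul(Add(18, 1012), 1555885) = Mul(1030, 1555885) = 1602561550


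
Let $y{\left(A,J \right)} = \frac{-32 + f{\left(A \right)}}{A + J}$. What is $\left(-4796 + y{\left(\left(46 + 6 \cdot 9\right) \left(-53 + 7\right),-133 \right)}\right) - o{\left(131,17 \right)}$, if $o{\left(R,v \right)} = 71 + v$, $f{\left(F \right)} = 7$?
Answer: $- \frac{23115947}{4733} \approx -4884.0$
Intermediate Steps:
$y{\left(A,J \right)} = - \frac{25}{A + J}$ ($y{\left(A,J \right)} = \frac{-32 + 7}{A + J} = - \frac{25}{A + J}$)
$\left(-4796 + y{\left(\left(46 + 6 \cdot 9\right) \left(-53 + 7\right),-133 \right)}\right) - o{\left(131,17 \right)} = \left(-4796 - \frac{25}{\left(46 + 6 \cdot 9\right) \left(-53 + 7\right) - 133}\right) - \left(71 + 17\right) = \left(-4796 - \frac{25}{\left(46 + 54\right) \left(-46\right) - 133}\right) - 88 = \left(-4796 - \frac{25}{100 \left(-46\right) - 133}\right) - 88 = \left(-4796 - \frac{25}{-4600 - 133}\right) - 88 = \left(-4796 - \frac{25}{-4733}\right) - 88 = \left(-4796 - - \frac{25}{4733}\right) - 88 = \left(-4796 + \frac{25}{4733}\right) - 88 = - \frac{22699443}{4733} - 88 = - \frac{23115947}{4733}$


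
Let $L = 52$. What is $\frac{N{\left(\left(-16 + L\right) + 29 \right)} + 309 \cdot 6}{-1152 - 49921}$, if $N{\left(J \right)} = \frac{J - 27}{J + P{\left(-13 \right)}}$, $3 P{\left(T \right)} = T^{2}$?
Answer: $- \frac{337485}{9295286} \approx -0.036307$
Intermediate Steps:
$P{\left(T \right)} = \frac{T^{2}}{3}$
$N{\left(J \right)} = \frac{-27 + J}{\frac{169}{3} + J}$ ($N{\left(J \right)} = \frac{J - 27}{J + \frac{\left(-13\right)^{2}}{3}} = \frac{-27 + J}{J + \frac{1}{3} \cdot 169} = \frac{-27 + J}{J + \frac{169}{3}} = \frac{-27 + J}{\frac{169}{3} + J}$)
$\frac{N{\left(\left(-16 + L\right) + 29 \right)} + 309 \cdot 6}{-1152 - 49921} = \frac{\frac{3 \left(-27 + \left(\left(-16 + 52\right) + 29\right)\right)}{169 + 3 \left(\left(-16 + 52\right) + 29\right)} + 309 \cdot 6}{-1152 - 49921} = \frac{\frac{3 \left(-27 + \left(36 + 29\right)\right)}{169 + 3 \left(36 + 29\right)} + 1854}{-51073} = \left(\frac{3 \left(-27 + 65\right)}{169 + 3 \cdot 65} + 1854\right) \left(- \frac{1}{51073}\right) = \left(3 \frac{1}{169 + 195} \cdot 38 + 1854\right) \left(- \frac{1}{51073}\right) = \left(3 \cdot \frac{1}{364} \cdot 38 + 1854\right) \left(- \frac{1}{51073}\right) = \left(\frac{57}{182} + 1854\right) \left(- \frac{1}{51073}\right) = \frac{337485}{182} \left(- \frac{1}{51073}\right) = - \frac{337485}{9295286}$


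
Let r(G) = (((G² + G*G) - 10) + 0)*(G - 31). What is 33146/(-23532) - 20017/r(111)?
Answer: -16446805451/11592804480 ≈ -1.4187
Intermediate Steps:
r(G) = (-31 + G)*(-10 + 2*G²) (r(G) = (((G² + G²) - 10) + 0)*(-31 + G) = ((2*G² - 10) + 0)*(-31 + G) = ((-10 + 2*G²) + 0)*(-31 + G) = (-10 + 2*G²)*(-31 + G) = (-31 + G)*(-10 + 2*G²))
33146/(-23532) - 20017/r(111) = 33146/(-23532) - 20017/(310 - 62*111² - 10*111 + 2*111³) = 33146*(-1/23532) - 20017/(310 - 62*12321 - 1110 + 2*1367631) = -16573/11766 - 20017/(310 - 763902 - 1110 + 2735262) = -16573/11766 - 20017/1970560 = -16446805451/11592804480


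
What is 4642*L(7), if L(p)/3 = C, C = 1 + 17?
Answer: 250668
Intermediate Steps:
C = 18
L(p) = 54 (L(p) = 3*18 = 54)
4642*L(7) = 4642*54 = 250668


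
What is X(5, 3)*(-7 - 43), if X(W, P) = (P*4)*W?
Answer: -3000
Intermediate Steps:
X(W, P) = 4*P*W (X(W, P) = (4*P)*W = 4*P*W)
X(5, 3)*(-7 - 43) = (4*3*5)*(-7 - 43) = 60*(-50) = -3000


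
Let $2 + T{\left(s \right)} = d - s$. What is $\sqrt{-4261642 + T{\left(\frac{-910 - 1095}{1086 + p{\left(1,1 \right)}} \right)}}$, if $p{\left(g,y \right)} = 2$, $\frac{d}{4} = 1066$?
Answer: $\frac{3 i \sqrt{8749385155}}{136} \approx 2063.3 i$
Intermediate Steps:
$d = 4264$ ($d = 4 \cdot 1066 = 4264$)
$T{\left(s \right)} = 4262 - s$ ($T{\left(s \right)} = -2 - \left(-4264 + s\right) = 4262 - s$)
$\sqrt{-4261642 + T{\left(\frac{-910 - 1095}{1086 + p{\left(1,1 \right)}} \right)}} = \sqrt{-4261642 + \left(4262 - \frac{-910 - 1095}{1086 + 2}\right)} = \sqrt{-4261642 + \left(4262 - - \frac{2005}{1088}\right)} = \sqrt{-4261642 + \left(4262 + \frac{2005}{1088}\right)} = \sqrt{-4261642 + \frac{4639061}{1088}} = \sqrt{- \frac{4632027435}{1088}} = \frac{3 i \sqrt{8749385155}}{136}$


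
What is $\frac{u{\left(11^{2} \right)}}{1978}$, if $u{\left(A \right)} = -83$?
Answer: $- \frac{83}{1978} \approx -0.041962$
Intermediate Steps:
$\frac{u{\left(11^{2} \right)}}{1978} = - \frac{83}{1978}$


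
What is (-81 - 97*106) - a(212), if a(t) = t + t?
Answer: -10787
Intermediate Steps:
a(t) = 2*t
(-81 - 97*106) - a(212) = (-81 - 97*106) - 2*212 = (-81 - 10282) - 1*424 = -10363 - 424 = -10787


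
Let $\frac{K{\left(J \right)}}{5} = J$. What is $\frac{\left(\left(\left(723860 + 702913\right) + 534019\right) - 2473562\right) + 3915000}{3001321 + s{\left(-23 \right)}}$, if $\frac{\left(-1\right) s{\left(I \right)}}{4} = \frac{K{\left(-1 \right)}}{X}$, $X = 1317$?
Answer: $\frac{4480736910}{3952739777} \approx 1.1336$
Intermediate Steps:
$K{\left(J \right)} = 5 J$
$s{\left(I \right)} = \frac{20}{1317}$ ($s{\left(I \right)} = - 4 \frac{5 \left(-1\right)}{1317} = - 4 \left(\left(-5\right) \frac{1}{1317}\right) = \left(-4\right) \left(- \frac{5}{1317}\right) = \frac{20}{1317}$)
$\frac{\left(\left(\left(723860 + 702913\right) + 534019\right) - 2473562\right) + 3915000}{3001321 + s{\left(-23 \right)}} = \frac{\left(\left(\left(723860 + 702913\right) + 534019\right) - 2473562\right) + 3915000}{3001321 + \frac{20}{1317}} = \frac{\left(\left(1426773 + 534019\right) - 2473562\right) + 3915000}{\frac{3952739777}{1317}} = \left(\left(1960792 - 2473562\right) + 3915000\right) \frac{1317}{3952739777} = \left(-512770 + 3915000\right) \frac{1317}{3952739777} = 3402230 \cdot \frac{1317}{3952739777} = \frac{4480736910}{3952739777}$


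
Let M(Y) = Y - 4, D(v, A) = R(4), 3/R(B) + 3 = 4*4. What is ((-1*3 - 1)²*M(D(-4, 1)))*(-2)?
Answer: 1568/13 ≈ 120.62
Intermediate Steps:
R(B) = 3/13 (R(B) = 3/(-3 + 4*4) = 3/(-3 + 16) = 3/13)
D(v, A) = 3/13
M(Y) = -4 + Y
((-1*3 - 1)²*M(D(-4, 1)))*(-2) = ((-1*3 - 1)²*(-4 + 3/13))*(-2) = ((-3 - 1)²*(-49/13))*(-2) = ((-4)²*(-49/13))*(-2) = (16*(-49/13))*(-2) = -784/13*(-2) = 1568/13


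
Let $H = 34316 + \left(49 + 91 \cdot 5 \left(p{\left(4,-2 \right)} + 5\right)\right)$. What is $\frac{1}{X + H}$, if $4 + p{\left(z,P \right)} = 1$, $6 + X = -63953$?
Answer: $- \frac{1}{28684} \approx -3.4863 \cdot 10^{-5}$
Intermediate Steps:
$X = -63959$ ($X = -6 - 63953 = -63959$)
$p{\left(z,P \right)} = -3$ ($p{\left(z,P \right)} = -4 + 1 = -3$)
$H = 35275$ ($H = 34316 + \left(49 + 91 \cdot 5 \left(-3 + 5\right)\right) = 34316 + \left(49 + 91 \cdot 5 \cdot 2\right) = 34316 + \left(49 + 91 \cdot 10\right) = 34316 + \left(49 + 910\right) = 34316 + 959 = 35275$)
$\frac{1}{X + H} = \frac{1}{-63959 + 35275} = \frac{1}{-28684} = - \frac{1}{28684}$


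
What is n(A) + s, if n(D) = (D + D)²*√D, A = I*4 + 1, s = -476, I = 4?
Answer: -476 + 1156*√17 ≈ 4290.3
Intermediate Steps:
A = 17 (A = 4*4 + 1 = 16 + 1 = 17)
n(D) = 4*D^(5/2) (n(D) = (2*D)²*√D = (4*D²)*√D = 4*D^(5/2))
n(A) + s = 4*17^(5/2) - 476 = 4*(289*√17) - 476 = 1156*√17 - 476 = -476 + 1156*√17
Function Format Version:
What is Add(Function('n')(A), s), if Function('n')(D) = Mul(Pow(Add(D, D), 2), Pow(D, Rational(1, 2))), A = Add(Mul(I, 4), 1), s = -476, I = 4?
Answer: Add(-476, Mul(1156, Pow(17, Rational(1, 2)))) ≈ 4290.3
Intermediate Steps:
A = 17 (A = Add(Mul(4, 4), 1) = Add(16, 1) = 17)
Function('n')(D) = Mul(4, Pow(D, Rational(5, 2))) (Function('n')(D) = Mul(Pow(Mul(2, D), 2), Pow(D, Rational(1, 2))) = Mul(Mul(4, Pow(D, 2)), Pow(D, Rational(1, 2))) = Mul(4, Pow(D, Rational(5, 2))))
Add(Function('n')(A), s) = Add(Mul(4, Pow(17, Rational(5, 2))), -476) = Add(Mul(4, Mul(289, Pow(17, Rational(1, 2)))), -476) = Add(Mul(1156, Pow(17, Rational(1, 2))), -476) = Add(-476, Mul(1156, Pow(17, Rational(1, 2))))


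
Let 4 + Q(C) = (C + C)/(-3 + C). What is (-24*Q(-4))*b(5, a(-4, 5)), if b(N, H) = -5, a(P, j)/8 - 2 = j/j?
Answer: -2400/7 ≈ -342.86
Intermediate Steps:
a(P, j) = 24 (a(P, j) = 16 + 8*(j/j) = 16 + 8*1 = 16 + 8 = 24)
Q(C) = -4 + 2*C/(-3 + C) (Q(C) = -4 + (C + C)/(-3 + C) = -4 + (2*C)/(-3 + C) = -4 + 2*C/(-3 + C))
(-24*Q(-4))*b(5, a(-4, 5)) = -48*(6 - 1*(-4))/(-3 - 4)*(-5) = -48*(6 + 4)/(-7)*(-5) = -48*(-1)*10/7*(-5) = -24*(-20/7)*(-5) = (480/7)*(-5) = -2400/7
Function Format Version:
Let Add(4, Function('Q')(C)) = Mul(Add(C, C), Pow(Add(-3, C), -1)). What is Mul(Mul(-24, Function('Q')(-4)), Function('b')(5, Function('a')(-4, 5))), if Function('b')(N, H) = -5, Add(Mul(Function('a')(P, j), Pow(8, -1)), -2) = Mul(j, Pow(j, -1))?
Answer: Rational(-2400, 7) ≈ -342.86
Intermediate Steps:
Function('a')(P, j) = 24 (Function('a')(P, j) = Add(16, Mul(8, Mul(j, Pow(j, -1)))) = Add(16, Mul(8, 1)) = Add(16, 8) = 24)
Function('Q')(C) = Add(-4, Mul(2, C, Pow(Add(-3, C), -1))) (Function('Q')(C) = Add(-4, Mul(Add(C, C), Pow(Add(-3, C), -1))) = Add(-4, Mul(Mul(2, C), Pow(Add(-3, C), -1))) = Add(-4, Mul(2, C, Pow(Add(-3, C), -1))))
Mul(Mul(-24, Function('Q')(-4)), Function('b')(5, Function('a')(-4, 5))) = Mul(Mul(-24, Mul(2, Pow(Add(-3, -4), -1), Add(6, Mul(-1, -4)))), -5) = Mul(Mul(-24, Mul(2, Pow(-7, -1), Add(6, 4))), -5) = Mul(Mul(-24, Mul(2, Rational(-1, 7), 10)), -5) = Mul(Mul(-24, Rational(-20, 7)), -5) = Mul(Rational(480, 7), -5) = Rational(-2400, 7)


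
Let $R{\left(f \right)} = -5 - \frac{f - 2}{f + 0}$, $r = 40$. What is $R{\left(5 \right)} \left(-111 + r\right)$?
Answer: $\frac{1988}{5} \approx 397.6$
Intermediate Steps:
$R{\left(f \right)} = -5 - \frac{-2 + f}{f}$
$R{\left(5 \right)} \left(-111 + r\right) = \left(-6 + \frac{2}{5}\right) \left(-111 + 40\right) = \left(-6 + 2 \cdot \frac{1}{5}\right) \left(-71\right) = \left(-6 + \frac{2}{5}\right) \left(-71\right) = \left(- \frac{28}{5}\right) \left(-71\right) = \frac{1988}{5}$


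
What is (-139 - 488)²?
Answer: 393129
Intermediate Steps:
(-139 - 488)² = (-627)² = 393129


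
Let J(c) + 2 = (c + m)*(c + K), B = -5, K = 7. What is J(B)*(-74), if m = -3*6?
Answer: 3552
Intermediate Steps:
m = -18
J(c) = -2 + (-18 + c)*(7 + c) (J(c) = -2 + (c - 18)*(c + 7) = -2 + (-18 + c)*(7 + c))
J(B)*(-74) = (-128 + (-5)² - 11*(-5))*(-74) = (-128 + 25 + 55)*(-74) = -48*(-74) = 3552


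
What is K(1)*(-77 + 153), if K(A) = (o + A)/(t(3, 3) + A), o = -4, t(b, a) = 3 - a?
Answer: -228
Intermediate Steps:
K(A) = (-4 + A)/A (K(A) = (-4 + A)/((3 - 1*3) + A) = (-4 + A)/((3 - 3) + A) = (-4 + A)/(0 + A) = (-4 + A)/A)
K(1)*(-77 + 153) = ((-4 + 1)/1)*(-77 + 153) = (1*(-3))*76 = -3*76 = -228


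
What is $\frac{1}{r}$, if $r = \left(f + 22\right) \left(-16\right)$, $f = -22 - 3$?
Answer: $\frac{1}{48} \approx 0.020833$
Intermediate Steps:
$f = -25$ ($f = -22 - 3 = -25$)
$r = 48$ ($r = \left(-25 + 22\right) \left(-16\right) = \left(-3\right) \left(-16\right) = 48$)
$\frac{1}{r} = \frac{1}{48}$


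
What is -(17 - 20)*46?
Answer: 138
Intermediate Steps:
-(17 - 20)*46 = -(-3)*46 = -1*(-138) = 138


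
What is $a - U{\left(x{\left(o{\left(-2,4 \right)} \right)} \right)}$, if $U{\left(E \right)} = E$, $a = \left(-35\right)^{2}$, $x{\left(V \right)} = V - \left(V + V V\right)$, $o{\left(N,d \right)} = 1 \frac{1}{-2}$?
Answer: $\frac{4901}{4} \approx 1225.3$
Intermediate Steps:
$o{\left(N,d \right)} = - \frac{1}{2}$ ($o{\left(N,d \right)} = 1 \left(- \frac{1}{2}\right) = - \frac{1}{2}$)
$x{\left(V \right)} = - V^{2}$ ($x{\left(V \right)} = V - \left(V + V^{2}\right) = - V^{2}$)
$a = 1225$
$a - U{\left(x{\left(o{\left(-2,4 \right)} \right)} \right)} = 1225 - - \left(- \frac{1}{2}\right)^{2} = 1225 - \left(-1\right) \frac{1}{4} = 1225 - - \frac{1}{4} = 1225 + \frac{1}{4} = \frac{4901}{4}$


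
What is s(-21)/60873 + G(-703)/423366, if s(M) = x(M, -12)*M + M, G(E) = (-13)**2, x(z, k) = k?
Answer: 36028361/8590519506 ≈ 0.0041940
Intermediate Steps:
G(E) = 169
s(M) = -11*M (s(M) = -12*M + M = -11*M)
s(-21)/60873 + G(-703)/423366 = -11*(-21)/60873 + 169/423366 = 231*(1/60873) + 169*(1/423366) = 77/20291 + 169/423366 = 36028361/8590519506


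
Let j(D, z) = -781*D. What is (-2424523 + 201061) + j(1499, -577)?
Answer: -3394181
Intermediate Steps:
(-2424523 + 201061) + j(1499, -577) = (-2424523 + 201061) - 781*1499 = -2223462 - 1170719 = -3394181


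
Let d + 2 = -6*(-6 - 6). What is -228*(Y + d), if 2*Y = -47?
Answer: -10602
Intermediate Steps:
Y = -47/2 (Y = (½)*(-47) = -47/2 ≈ -23.500)
d = 70 (d = -2 - 6*(-6 - 6) = -2 - 6*(-12) = -2 - 1*(-72) = -2 + 72 = 70)
-228*(Y + d) = -228*(-47/2 + 70) = -228*93/2 = -10602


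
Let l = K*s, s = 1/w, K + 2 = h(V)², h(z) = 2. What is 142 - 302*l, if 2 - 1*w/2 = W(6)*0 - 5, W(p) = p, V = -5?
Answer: 692/7 ≈ 98.857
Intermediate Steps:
w = 14 (w = 4 - 2*(6*0 - 5) = 4 - 2*(0 - 5) = 4 - 2*(-5) = 4 + 10 = 14)
K = 2 (K = -2 + 2² = -2 + 4 = 2)
s = 1/14 ≈ 0.071429
l = ⅐ (l = 2*(1/14) = ⅐ ≈ 0.14286)
142 - 302*l = 142 - 302*⅐ = 142 - 302/7 = 692/7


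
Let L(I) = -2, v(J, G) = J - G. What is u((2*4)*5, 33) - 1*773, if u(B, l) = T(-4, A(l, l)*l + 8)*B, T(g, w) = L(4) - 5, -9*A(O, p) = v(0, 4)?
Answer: -1053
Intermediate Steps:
A(O, p) = 4/9 (A(O, p) = -(0 - 1*4)/9 = -(0 - 4)/9 = -⅑*(-4) = 4/9)
T(g, w) = -7 (T(g, w) = -2 - 5 = -7)
u(B, l) = -7*B
u((2*4)*5, 33) - 1*773 = -7*2*4*5 - 1*773 = -56*5 - 773 = -7*40 - 773 = -280 - 773 = -1053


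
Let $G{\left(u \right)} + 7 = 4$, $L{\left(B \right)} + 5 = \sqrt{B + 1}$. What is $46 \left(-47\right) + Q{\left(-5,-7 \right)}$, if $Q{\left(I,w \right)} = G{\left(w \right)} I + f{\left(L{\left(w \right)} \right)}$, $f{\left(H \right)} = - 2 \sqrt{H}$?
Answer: $-2147 - 2 \sqrt{-5 + i \sqrt{6}} \approx -2148.1 - 4.5973 i$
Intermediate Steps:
$L{\left(B \right)} = -5 + \sqrt{1 + B}$ ($L{\left(B \right)} = -5 + \sqrt{B + 1} = -5 + \sqrt{1 + B}$)
$G{\left(u \right)} = -3$ ($G{\left(u \right)} = -7 + 4 = -3$)
$Q{\left(I,w \right)} = - 3 I - 2 \sqrt{-5 + \sqrt{1 + w}}$
$46 \left(-47\right) + Q{\left(-5,-7 \right)} = 46 \left(-47\right) - \left(-15 + 2 \sqrt{-5 + \sqrt{1 - 7}}\right) = -2162 + \left(15 - 2 \sqrt{-5 + \sqrt{-6}}\right) = -2162 + \left(15 - 2 \sqrt{-5 + i \sqrt{6}}\right) = -2147 - 2 \sqrt{-5 + i \sqrt{6}}$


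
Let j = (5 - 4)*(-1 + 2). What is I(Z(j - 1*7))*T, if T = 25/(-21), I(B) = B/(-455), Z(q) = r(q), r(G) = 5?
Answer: 25/1911 ≈ 0.013082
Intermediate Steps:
j = 1 (j = 1*1 = 1)
Z(q) = 5
I(B) = -B/455 (I(B) = B*(-1/455) = -B/455)
T = -25/21 (T = 25*(-1/21) = -25/21 ≈ -1.1905)
I(Z(j - 1*7))*T = -1/455*5*(-25/21) = -1/91*(-25/21) = 25/1911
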